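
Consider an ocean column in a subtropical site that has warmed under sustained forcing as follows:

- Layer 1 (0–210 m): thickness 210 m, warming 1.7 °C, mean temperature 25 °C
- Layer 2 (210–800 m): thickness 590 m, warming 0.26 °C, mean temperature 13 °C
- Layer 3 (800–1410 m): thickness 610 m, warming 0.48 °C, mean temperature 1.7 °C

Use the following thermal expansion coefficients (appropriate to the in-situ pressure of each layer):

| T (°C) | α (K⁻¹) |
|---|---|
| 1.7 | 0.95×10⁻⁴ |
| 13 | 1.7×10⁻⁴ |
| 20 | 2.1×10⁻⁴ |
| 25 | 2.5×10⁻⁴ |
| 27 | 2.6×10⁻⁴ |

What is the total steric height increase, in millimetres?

Layer 1 at 25 °C → α = 2.5×10⁻⁴ K⁻¹
Layer 2 at 13 °C → α = 1.7×10⁻⁴ K⁻¹
Layer 3 at 1.7 °C → α = 0.95×10⁻⁴ K⁻¹
0–210 m: 2.5×10⁻⁴ × 210 × 1.7 = 0.08925 m
1.7×10⁻⁴ × 590 × 0.26 = 0.026078 m
800–1410 m: 0.95×10⁻⁴ × 610 × 0.48 = 0.027816 m
Δh = 0.08925 + 0.026078 + 0.027816 = 0.143144 m

Δh ≈ 140 mm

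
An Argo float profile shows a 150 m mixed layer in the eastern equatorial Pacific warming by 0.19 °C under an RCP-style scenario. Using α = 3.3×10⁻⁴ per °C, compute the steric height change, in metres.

about 0.0094 m

Δh = αΔT·H = 3.3×10⁻⁴ × 0.19 × 150 = 0.009405 m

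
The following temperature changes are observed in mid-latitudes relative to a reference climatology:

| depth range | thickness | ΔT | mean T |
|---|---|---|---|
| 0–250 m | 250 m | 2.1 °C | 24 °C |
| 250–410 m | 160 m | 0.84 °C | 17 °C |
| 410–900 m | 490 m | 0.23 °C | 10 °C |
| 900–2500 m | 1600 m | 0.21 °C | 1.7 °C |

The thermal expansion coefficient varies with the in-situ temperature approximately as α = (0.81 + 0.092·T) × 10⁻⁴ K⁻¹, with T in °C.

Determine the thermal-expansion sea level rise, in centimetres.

Layer 1: α = (0.81 + 0.092×24)×10⁻⁴ = 3.018×10⁻⁴ K⁻¹
Layer 2: α = (0.81 + 0.092×17)×10⁻⁴ = 2.374×10⁻⁴ K⁻¹
Layer 3: α = (0.81 + 0.092×10)×10⁻⁴ = 1.73×10⁻⁴ K⁻¹
Layer 4: α = (0.81 + 0.092×1.7)×10⁻⁴ = 0.9664×10⁻⁴ K⁻¹
0–250 m: 3.018×10⁻⁴ × 2.1 × 250 = 0.158445 m
160 × 2.374×10⁻⁴ × 0.84 = 0.03190656 m
410–900 m: 1.73×10⁻⁴ × 0.23 × 490 = 0.0194971 m
0.21 × 0.9664×10⁻⁴ × 1600 = 0.03247104 m
Δh = 0.158445 + 0.03190656 + 0.0194971 + 0.03247104 = 0.2423197 m

24.2 cm of thermosteric rise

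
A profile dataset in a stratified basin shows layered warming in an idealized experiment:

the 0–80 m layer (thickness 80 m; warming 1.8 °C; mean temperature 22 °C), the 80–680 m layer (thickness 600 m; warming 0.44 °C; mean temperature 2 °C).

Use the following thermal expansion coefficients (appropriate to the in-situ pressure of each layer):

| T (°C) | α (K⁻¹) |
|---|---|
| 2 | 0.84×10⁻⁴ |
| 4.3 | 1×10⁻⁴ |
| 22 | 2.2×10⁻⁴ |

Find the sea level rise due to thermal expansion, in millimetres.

Layer 1 at 22 °C → α = 2.2×10⁻⁴ K⁻¹
Layer 2 at 2 °C → α = 0.84×10⁻⁴ K⁻¹
80 × 2.2×10⁻⁴ × 1.8 = 0.03168 m
80–680 m: 0.84×10⁻⁴ × 600 × 0.44 = 0.022176 m
Δh = 0.03168 + 0.022176 = 0.053856 m ≈ 53.9 mm

53.9 mm of thermosteric rise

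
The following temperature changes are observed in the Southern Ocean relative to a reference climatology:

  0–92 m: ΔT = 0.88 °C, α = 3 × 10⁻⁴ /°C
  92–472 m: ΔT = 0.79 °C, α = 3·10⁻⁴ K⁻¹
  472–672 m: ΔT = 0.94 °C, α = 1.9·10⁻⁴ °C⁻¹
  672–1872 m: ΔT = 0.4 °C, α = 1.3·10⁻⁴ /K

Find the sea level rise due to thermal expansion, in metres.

3×10⁻⁴ × 92 × 0.88 = 0.024288 m
92–472 m: 3×10⁻⁴ × 380 × 0.79 = 0.09006 m
Layer 3: 1.9×10⁻⁴ × 0.94 × 200 = 0.03572 m
672–1872 m: 0.4 × 1200 × 1.3×10⁻⁴ = 0.06240 m
Δh = 0.024288 + 0.09006 + 0.03572 + 0.06240 = 0.212468 m ≈ 0.212 m

0.212 m of thermosteric rise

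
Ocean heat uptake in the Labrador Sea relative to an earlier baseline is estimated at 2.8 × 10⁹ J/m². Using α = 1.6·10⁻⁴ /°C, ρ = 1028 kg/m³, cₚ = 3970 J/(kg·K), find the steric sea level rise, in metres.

0.11 m

Δh = αQ/(ρcₚ) = 1.6×10⁻⁴ × 2.8×10⁹ / (1028 × 3970) ≈ 0.10977 m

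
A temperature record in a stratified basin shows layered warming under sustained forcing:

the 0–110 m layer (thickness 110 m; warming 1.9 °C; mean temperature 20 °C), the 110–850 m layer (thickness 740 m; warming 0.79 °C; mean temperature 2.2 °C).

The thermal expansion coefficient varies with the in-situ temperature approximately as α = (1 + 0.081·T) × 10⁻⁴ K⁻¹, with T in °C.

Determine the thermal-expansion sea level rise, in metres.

0.124 m of thermosteric rise

Layer 1: α = (1 + 0.081×20)×10⁻⁴ = 2.62×10⁻⁴ K⁻¹
Layer 2: α = (1 + 0.081×2.2)×10⁻⁴ = 1.1782×10⁻⁴ K⁻¹
0–110 m: 1.9 × 110 × 2.62×10⁻⁴ = 0.054758 m
110–850 m: 1.1782×10⁻⁴ × 740 × 0.79 = 0.068877572 m
Δh = 0.054758 + 0.068877572 = 0.123635572 m ≈ 0.124 m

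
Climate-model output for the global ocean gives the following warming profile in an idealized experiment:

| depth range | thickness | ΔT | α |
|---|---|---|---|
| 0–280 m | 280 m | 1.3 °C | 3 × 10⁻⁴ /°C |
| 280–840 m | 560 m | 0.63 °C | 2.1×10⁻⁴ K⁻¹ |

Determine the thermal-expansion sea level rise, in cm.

about 18 cm

Layer 1: 3×10⁻⁴ × 1.3 × 280 = 0.10920 m
280–840 m: 560 × 0.63 × 2.1×10⁻⁴ = 0.074088 m
Δh = 0.10920 + 0.074088 = 0.183288 m ≈ 18 cm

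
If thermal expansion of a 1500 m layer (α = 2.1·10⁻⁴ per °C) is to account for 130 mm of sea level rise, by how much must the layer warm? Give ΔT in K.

ΔT = Δh/(αH) = 0.13 / (2.1×10⁻⁴ × 1500) ≈ 0.4127 K

about 0.41 K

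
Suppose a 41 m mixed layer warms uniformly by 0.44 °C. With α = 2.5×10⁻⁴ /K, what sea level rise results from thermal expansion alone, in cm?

Δh ≈ 0.451 cm

Δh = αΔT·H = 2.5×10⁻⁴ × 0.44 × 41 = 0.00451 m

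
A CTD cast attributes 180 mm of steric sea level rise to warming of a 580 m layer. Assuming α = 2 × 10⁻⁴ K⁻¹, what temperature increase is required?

ΔT = Δh/(αH) = 0.18 / (2×10⁻⁴ × 580) ≈ 1.552 K

about 1.55 K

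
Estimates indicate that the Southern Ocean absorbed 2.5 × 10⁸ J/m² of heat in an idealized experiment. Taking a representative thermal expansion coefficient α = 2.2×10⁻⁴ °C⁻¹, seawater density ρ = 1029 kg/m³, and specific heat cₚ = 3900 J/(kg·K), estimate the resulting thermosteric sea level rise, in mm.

Δh = 13.7 mm

Δh = αQ/(ρcₚ) = 2.2×10⁻⁴ × 2.5×10⁸ / (1029 × 3900) ≈ 0.013705 m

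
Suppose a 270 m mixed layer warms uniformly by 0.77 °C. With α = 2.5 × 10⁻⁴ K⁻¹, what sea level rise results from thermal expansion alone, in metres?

Δh = αΔT·H = 2.5×10⁻⁴ × 0.77 × 270 = 0.051975 m

0.0520 m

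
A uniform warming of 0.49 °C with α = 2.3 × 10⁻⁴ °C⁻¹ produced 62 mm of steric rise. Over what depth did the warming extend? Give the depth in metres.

about 550 m

H = Δh/(αΔT) = 0.062 / (2.3×10⁻⁴ × 0.49) ≈ 550.1 m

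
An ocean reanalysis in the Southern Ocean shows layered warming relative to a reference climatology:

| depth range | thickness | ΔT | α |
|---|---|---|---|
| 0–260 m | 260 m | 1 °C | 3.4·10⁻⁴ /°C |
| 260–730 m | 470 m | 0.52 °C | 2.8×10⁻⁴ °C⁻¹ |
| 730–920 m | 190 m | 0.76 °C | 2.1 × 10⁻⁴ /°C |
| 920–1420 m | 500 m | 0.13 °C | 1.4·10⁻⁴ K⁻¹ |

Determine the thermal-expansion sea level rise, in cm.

Δh ≈ 19.6 cm

Layer 1: 260 × 3.4×10⁻⁴ × 1 = 0.08840 m
470 × 0.52 × 2.8×10⁻⁴ = 0.068432 m
190 × 2.1×10⁻⁴ × 0.76 = 0.030324 m
500 × 0.13 × 1.4×10⁻⁴ = 0.00910 m
Δh = 0.08840 + 0.068432 + 0.030324 + 0.00910 = 0.196256 m ≈ 19.6 cm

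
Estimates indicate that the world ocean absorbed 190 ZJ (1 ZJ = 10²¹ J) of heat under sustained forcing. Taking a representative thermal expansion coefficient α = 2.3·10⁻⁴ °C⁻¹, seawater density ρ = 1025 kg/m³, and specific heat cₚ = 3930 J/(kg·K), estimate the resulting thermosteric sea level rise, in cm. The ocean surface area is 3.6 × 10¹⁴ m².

Δh = 3.01 cm

Per unit area: Q = 190×10²¹ / (3.6×10¹⁴) ≈ 5.278×10⁸ J/m²
Δh = αQ/(ρcₚ) = 2.3×10⁻⁴ × 5.278×10⁸ / (1025 × 3930) ≈ 0.030136 m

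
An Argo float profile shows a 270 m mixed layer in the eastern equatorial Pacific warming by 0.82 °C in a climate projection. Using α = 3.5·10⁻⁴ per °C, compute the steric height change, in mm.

77.5 mm of thermosteric rise

Δh = αΔT·H = 3.5×10⁻⁴ × 0.82 × 270 = 0.07749 m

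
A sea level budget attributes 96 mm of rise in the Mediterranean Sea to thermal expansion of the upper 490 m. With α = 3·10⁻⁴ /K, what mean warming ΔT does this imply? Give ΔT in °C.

about 0.653 °C

ΔT = Δh/(αH) = 0.096 / (3×10⁻⁴ × 490) ≈ 0.6531 °C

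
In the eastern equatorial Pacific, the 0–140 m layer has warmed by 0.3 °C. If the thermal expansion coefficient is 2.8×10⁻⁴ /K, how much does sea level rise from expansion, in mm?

Δh = αΔT·H = 2.8×10⁻⁴ × 0.3 × 140 = 0.01176 m

Δh = 11.8 mm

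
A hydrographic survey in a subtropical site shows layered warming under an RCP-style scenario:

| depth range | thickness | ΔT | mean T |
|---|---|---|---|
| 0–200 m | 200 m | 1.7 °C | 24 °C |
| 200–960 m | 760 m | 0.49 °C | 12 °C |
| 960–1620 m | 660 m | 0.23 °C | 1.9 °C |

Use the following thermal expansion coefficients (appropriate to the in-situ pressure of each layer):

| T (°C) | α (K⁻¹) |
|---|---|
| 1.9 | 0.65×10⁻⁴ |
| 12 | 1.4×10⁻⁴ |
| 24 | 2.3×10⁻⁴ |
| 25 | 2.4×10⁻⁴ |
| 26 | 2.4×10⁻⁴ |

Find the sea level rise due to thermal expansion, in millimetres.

140 mm of thermosteric rise

Layer 1 at 24 °C → α = 2.3×10⁻⁴ K⁻¹
Layer 2 at 12 °C → α = 1.4×10⁻⁴ K⁻¹
Layer 3 at 1.9 °C → α = 0.65×10⁻⁴ K⁻¹
1.7 × 200 × 2.3×10⁻⁴ = 0.07820 m
1.4×10⁻⁴ × 0.49 × 760 = 0.052136 m
0.23 × 660 × 0.65×10⁻⁴ = 0.009867 m
Δh = 0.07820 + 0.052136 + 0.009867 = 0.140203 m ≈ 140 mm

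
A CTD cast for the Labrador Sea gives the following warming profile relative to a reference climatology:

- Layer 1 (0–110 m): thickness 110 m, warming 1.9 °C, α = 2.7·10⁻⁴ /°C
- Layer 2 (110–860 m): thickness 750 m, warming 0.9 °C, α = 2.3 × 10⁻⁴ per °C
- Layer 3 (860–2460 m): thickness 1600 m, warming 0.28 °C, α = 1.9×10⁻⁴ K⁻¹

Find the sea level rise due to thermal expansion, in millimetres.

297 mm

110 × 2.7×10⁻⁴ × 1.9 = 0.05643 m
750 × 0.9 × 2.3×10⁻⁴ = 0.15525 m
860–2460 m: 1.9×10⁻⁴ × 1600 × 0.28 = 0.08512 m
Δh = 0.05643 + 0.15525 + 0.08512 = 0.29680 m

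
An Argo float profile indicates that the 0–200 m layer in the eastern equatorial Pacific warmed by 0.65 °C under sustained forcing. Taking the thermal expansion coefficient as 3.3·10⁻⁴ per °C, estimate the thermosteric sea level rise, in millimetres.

42.9 mm

Δh = αΔT·H = 3.3×10⁻⁴ × 0.65 × 200 = 0.04290 m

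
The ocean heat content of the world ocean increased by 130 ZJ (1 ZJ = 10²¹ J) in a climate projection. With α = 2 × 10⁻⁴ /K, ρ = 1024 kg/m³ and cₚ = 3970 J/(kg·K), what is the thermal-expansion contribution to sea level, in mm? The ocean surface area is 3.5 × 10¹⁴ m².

Per unit area: Q = 130×10²¹ / (3.5×10¹⁴) ≈ 3.714×10⁸ J/m²
Δh = αQ/(ρcₚ) = 2×10⁻⁴ × 3.714×10⁸ / (1024 × 3970) ≈ 0.018272 m

18.3 mm of thermosteric rise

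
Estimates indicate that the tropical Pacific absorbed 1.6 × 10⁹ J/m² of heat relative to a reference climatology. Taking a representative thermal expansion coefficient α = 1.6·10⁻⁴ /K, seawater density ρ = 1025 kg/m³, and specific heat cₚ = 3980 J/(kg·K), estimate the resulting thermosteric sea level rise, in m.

Δh ≈ 0.063 m

Δh = αQ/(ρcₚ) = 1.6×10⁻⁴ × 1.6×10⁹ / (1025 × 3980) ≈ 0.062753 m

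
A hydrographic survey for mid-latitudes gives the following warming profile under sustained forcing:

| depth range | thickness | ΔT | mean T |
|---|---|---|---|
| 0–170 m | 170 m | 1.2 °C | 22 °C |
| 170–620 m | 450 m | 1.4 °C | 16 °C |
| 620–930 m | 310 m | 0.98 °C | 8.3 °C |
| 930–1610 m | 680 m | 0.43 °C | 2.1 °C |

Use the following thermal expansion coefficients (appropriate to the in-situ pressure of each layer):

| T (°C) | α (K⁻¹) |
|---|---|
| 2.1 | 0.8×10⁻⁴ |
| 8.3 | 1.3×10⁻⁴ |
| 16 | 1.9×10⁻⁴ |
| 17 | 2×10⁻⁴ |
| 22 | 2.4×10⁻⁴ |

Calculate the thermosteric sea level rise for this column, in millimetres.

Δh = 232 mm

Layer 1 at 22 °C → α = 2.4×10⁻⁴ K⁻¹
Layer 2 at 16 °C → α = 1.9×10⁻⁴ K⁻¹
Layer 3 at 8.3 °C → α = 1.3×10⁻⁴ K⁻¹
Layer 4 at 2.1 °C → α = 0.8×10⁻⁴ K⁻¹
Layer 1: 1.2 × 2.4×10⁻⁴ × 170 = 0.04896 m
1.9×10⁻⁴ × 450 × 1.4 = 0.11970 m
Layer 3: 310 × 1.3×10⁻⁴ × 0.98 = 0.039494 m
680 × 0.8×10⁻⁴ × 0.43 = 0.023392 m
Δh = 0.04896 + 0.11970 + 0.039494 + 0.023392 = 0.231546 m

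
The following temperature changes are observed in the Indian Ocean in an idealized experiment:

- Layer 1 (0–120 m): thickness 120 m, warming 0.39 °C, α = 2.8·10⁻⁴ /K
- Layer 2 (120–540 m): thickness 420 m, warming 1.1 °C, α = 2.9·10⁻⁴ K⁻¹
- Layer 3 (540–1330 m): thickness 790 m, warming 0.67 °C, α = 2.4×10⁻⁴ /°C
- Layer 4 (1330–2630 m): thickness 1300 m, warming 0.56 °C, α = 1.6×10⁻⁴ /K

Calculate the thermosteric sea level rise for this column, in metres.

120 × 0.39 × 2.8×10⁻⁴ = 0.013104 m
120–540 m: 2.9×10⁻⁴ × 420 × 1.1 = 0.13398 m
540–1330 m: 2.4×10⁻⁴ × 790 × 0.67 = 0.127032 m
1300 × 1.6×10⁻⁴ × 0.56 = 0.11648 m
Δh = 0.013104 + 0.13398 + 0.127032 + 0.11648 = 0.390596 m

0.39 m of thermosteric rise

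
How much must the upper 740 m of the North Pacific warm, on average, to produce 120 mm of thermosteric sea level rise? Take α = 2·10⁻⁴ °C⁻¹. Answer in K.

ΔT = Δh/(αH) = 0.12 / (2×10⁻⁴ × 740) ≈ 0.8108 K

about 0.811 K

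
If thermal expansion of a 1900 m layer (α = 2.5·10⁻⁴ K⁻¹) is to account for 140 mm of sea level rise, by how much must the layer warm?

ΔT = Δh/(αH) = 0.14 / (2.5×10⁻⁴ × 1900) ≈ 0.2947 K

0.29 K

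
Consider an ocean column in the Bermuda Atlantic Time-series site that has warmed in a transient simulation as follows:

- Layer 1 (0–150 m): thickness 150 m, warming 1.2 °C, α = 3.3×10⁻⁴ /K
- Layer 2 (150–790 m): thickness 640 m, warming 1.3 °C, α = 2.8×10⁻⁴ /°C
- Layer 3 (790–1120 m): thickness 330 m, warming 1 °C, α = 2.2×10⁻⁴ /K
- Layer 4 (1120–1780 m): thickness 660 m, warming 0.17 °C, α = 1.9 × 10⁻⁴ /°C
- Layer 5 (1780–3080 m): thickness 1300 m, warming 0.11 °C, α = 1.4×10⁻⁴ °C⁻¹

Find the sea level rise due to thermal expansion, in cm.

Layer 1: 150 × 3.3×10⁻⁴ × 1.2 = 0.05940 m
Layer 2: 640 × 2.8×10⁻⁴ × 1.3 = 0.23296 m
Layer 3: 2.2×10⁻⁴ × 330 × 1 = 0.07260 m
1120–1780 m: 0.17 × 1.9×10⁻⁴ × 660 = 0.021318 m
Layer 5: 0.11 × 1300 × 1.4×10⁻⁴ = 0.02002 m
Δh = 0.05940 + 0.23296 + 0.07260 + 0.021318 + 0.02002 = 0.406298 m ≈ 40.6 cm

about 40.6 cm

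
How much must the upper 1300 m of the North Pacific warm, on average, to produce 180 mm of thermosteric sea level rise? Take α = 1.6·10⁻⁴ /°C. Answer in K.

ΔT = Δh/(αH) = 0.18 / (1.6×10⁻⁴ × 1300) ≈ 0.8654 K

about 0.865 K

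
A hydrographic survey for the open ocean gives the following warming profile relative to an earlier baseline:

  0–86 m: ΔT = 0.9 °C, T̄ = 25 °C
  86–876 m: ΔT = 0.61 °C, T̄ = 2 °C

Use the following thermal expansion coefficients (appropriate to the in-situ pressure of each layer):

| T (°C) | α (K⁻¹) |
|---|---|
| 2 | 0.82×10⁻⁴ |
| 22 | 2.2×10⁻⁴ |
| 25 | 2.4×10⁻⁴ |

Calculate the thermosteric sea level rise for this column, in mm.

Layer 1 at 25 °C → α = 2.4×10⁻⁴ K⁻¹
Layer 2 at 2 °C → α = 0.82×10⁻⁴ K⁻¹
0.9 × 2.4×10⁻⁴ × 86 = 0.018576 m
0.82×10⁻⁴ × 0.61 × 790 = 0.0395158 m
Δh = 0.018576 + 0.0395158 = 0.0580918 m

58.1 mm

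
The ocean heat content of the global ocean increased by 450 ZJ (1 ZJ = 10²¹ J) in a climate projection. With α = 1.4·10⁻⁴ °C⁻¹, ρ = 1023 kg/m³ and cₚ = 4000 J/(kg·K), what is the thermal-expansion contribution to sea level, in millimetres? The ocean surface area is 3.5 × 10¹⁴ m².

Per unit area: Q = 450×10²¹ / (3.5×10¹⁴) ≈ 1.286×10⁹ J/m²
Δh = αQ/(ρcₚ) = 1.4×10⁻⁴ × 1.286×10⁹ / (1023 × 4000) ≈ 0.043998 m

44.0 mm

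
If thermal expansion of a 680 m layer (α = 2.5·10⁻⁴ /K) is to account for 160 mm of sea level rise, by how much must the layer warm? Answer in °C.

ΔT ≈ 0.941 °C

ΔT = Δh/(αH) = 0.16 / (2.5×10⁻⁴ × 680) ≈ 0.9412 °C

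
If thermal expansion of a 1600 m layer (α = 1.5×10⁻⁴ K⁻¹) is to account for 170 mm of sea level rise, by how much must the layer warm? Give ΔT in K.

ΔT ≈ 0.71 K

ΔT = Δh/(αH) = 0.17 / (1.5×10⁻⁴ × 1600) ≈ 0.7083 K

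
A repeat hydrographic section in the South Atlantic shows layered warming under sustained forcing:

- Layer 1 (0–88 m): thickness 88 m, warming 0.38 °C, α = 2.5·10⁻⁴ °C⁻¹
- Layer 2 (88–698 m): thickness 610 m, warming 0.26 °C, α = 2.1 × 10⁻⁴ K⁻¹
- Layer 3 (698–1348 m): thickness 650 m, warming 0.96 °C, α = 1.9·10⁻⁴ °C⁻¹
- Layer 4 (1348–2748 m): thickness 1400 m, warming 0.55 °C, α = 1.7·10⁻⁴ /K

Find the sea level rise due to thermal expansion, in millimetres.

Δh = 290 mm

88 × 2.5×10⁻⁴ × 0.38 = 0.00836 m
Layer 2: 610 × 2.1×10⁻⁴ × 0.26 = 0.033306 m
698–1348 m: 650 × 0.96 × 1.9×10⁻⁴ = 0.11856 m
1348–2748 m: 1400 × 0.55 × 1.7×10⁻⁴ = 0.13090 m
Δh = 0.00836 + 0.033306 + 0.11856 + 0.13090 = 0.291126 m ≈ 290 mm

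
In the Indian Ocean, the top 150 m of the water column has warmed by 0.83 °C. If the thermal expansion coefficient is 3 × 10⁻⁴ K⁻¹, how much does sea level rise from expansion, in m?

Δh = αΔT·H = 3×10⁻⁴ × 0.83 × 150 = 0.03735 m

0.037 m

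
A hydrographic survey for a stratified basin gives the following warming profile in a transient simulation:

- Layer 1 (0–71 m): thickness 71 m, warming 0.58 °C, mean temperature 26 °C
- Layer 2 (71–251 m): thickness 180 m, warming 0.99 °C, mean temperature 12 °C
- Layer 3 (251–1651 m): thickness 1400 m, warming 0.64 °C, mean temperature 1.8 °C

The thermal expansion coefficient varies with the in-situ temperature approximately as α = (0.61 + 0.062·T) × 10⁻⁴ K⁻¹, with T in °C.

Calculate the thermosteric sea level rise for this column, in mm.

97.9 mm of thermosteric rise

Layer 1: α = (0.61 + 0.062×26)×10⁻⁴ = 2.222×10⁻⁴ K⁻¹
Layer 2: α = (0.61 + 0.062×12)×10⁻⁴ = 1.354×10⁻⁴ K⁻¹
Layer 3: α = (0.61 + 0.062×1.8)×10⁻⁴ = 0.7216×10⁻⁴ K⁻¹
0–71 m: 71 × 0.58 × 2.222×10⁻⁴ = 0.009150196 m
Layer 2: 0.99 × 1.354×10⁻⁴ × 180 = 0.02412828 m
251–1651 m: 0.64 × 1400 × 0.7216×10⁻⁴ = 0.06465536 m
Δh = 0.009150196 + 0.02412828 + 0.06465536 = 0.097933836 m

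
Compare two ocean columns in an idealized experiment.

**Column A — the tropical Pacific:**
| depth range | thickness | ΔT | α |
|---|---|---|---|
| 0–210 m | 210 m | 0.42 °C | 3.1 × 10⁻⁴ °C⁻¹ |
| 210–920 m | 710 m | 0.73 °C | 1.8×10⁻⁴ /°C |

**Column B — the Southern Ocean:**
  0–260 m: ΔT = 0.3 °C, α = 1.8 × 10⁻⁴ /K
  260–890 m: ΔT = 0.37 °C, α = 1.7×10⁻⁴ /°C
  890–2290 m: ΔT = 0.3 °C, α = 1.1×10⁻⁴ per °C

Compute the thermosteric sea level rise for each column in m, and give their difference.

A 0–210 m: 0.42 × 210 × 3.1×10⁻⁴ = 0.027342 m
A 210–920 m: 1.8×10⁻⁴ × 710 × 0.73 = 0.093294 m
A total: 0.120636 m
B Layer 1: 1.8×10⁻⁴ × 0.3 × 260 = 0.01404 m
B Layer 2: 0.37 × 630 × 1.7×10⁻⁴ = 0.039627 m
B 890–2290 m: 1.1×10⁻⁴ × 1400 × 0.3 = 0.04620 m
B total: 0.099867 m
Difference: 0.120636 − 0.099867 = 0.020769 m

Δh_A ≈ 0.12 m, Δh_B ≈ 0.10 m; difference ≈ 0.021 m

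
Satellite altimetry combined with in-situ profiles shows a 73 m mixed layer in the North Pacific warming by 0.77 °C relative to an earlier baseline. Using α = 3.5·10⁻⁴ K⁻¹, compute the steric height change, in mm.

Δh = αΔT·H = 3.5×10⁻⁴ × 0.77 × 73 = 0.0196735 m

19.7 mm of thermosteric rise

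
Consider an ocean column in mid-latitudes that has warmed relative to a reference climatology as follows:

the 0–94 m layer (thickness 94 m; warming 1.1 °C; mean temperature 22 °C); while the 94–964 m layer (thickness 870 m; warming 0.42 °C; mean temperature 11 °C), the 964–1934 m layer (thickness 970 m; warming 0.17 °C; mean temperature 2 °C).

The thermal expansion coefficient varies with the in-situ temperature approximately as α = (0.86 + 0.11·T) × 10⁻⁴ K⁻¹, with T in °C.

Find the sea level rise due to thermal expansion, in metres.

Δh = 0.127 m

Layer 1: α = (0.86 + 0.11×22)×10⁻⁴ = 3.28×10⁻⁴ K⁻¹
Layer 2: α = (0.86 + 0.11×11)×10⁻⁴ = 2.07×10⁻⁴ K⁻¹
Layer 3: α = (0.86 + 0.11×2)×10⁻⁴ = 1.08×10⁻⁴ K⁻¹
Layer 1: 94 × 3.28×10⁻⁴ × 1.1 = 0.0339152 m
870 × 2.07×10⁻⁴ × 0.42 = 0.0756378 m
Layer 3: 0.17 × 970 × 1.08×10⁻⁴ = 0.0178092 m
Δh = 0.0339152 + 0.0756378 + 0.0178092 = 0.1273622 m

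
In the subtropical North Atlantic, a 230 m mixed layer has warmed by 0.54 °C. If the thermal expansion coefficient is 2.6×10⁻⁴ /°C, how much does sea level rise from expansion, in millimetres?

about 32.3 mm

Δh = αΔT·H = 2.6×10⁻⁴ × 0.54 × 230 = 0.032292 m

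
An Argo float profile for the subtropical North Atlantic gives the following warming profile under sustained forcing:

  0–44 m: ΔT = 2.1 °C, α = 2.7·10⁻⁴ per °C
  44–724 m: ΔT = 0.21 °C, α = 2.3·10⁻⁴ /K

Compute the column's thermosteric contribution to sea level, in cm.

5.8 cm of thermosteric rise

2.7×10⁻⁴ × 2.1 × 44 = 0.024948 m
44–724 m: 0.21 × 680 × 2.3×10⁻⁴ = 0.032844 m
Δh = 0.024948 + 0.032844 = 0.057792 m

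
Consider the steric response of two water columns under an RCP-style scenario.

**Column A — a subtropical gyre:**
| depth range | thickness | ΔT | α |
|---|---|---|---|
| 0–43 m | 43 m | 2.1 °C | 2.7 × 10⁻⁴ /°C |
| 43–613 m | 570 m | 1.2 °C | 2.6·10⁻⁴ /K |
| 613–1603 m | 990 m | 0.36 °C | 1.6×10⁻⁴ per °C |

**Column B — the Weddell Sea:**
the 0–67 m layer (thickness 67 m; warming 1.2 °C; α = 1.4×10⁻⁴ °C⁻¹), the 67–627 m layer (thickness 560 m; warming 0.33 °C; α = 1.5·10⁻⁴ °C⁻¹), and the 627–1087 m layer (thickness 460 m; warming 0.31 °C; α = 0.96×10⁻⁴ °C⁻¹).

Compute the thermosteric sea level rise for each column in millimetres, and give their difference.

Δh_A ≈ 259 mm, Δh_B ≈ 52.7 mm; difference ≈ 207 mm

A Layer 1: 2.1 × 2.7×10⁻⁴ × 43 = 0.024381 m
A Layer 2: 570 × 1.2 × 2.6×10⁻⁴ = 0.17784 m
A 613–1603 m: 1.6×10⁻⁴ × 0.36 × 990 = 0.057024 m
A total: 0.259245 m
B Layer 1: 1.4×10⁻⁴ × 67 × 1.2 = 0.011256 m
B 67–627 m: 560 × 0.33 × 1.5×10⁻⁴ = 0.02772 m
B Layer 3: 0.31 × 460 × 0.96×10⁻⁴ = 0.0136896 m
B total: 0.0526656 m
Difference: 0.259245 − 0.0526656 = 0.2065794 m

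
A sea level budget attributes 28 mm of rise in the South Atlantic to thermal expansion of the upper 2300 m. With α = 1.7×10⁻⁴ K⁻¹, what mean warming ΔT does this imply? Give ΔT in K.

ΔT = Δh/(αH) = 0.028 / (1.7×10⁻⁴ × 2300) ≈ 0.07161 K

about 0.072 K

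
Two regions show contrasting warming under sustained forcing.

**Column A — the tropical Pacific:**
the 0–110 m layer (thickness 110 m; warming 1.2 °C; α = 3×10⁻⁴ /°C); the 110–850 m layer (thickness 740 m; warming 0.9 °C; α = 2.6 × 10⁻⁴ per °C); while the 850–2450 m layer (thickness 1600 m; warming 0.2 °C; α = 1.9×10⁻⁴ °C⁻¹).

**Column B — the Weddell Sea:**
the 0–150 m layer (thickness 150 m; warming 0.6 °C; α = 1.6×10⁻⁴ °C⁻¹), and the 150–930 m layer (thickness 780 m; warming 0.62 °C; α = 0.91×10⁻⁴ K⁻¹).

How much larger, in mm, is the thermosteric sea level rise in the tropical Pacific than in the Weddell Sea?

220 mm larger

A 0–110 m: 110 × 1.2 × 3×10⁻⁴ = 0.03960 m
A 2.6×10⁻⁴ × 0.9 × 740 = 0.17316 m
A Layer 3: 0.2 × 1.9×10⁻⁴ × 1600 = 0.06080 m
A total: 0.27356 m
B Layer 1: 150 × 1.6×10⁻⁴ × 0.6 = 0.01440 m
B Layer 2: 780 × 0.91×10⁻⁴ × 0.62 = 0.0440076 m
B total: 0.0584076 m
Difference: 0.27356 − 0.0584076 = 0.2151524 m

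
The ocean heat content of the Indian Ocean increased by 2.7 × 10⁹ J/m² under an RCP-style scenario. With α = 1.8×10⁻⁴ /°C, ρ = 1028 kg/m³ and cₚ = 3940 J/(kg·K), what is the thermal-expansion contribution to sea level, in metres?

0.120 m

Δh = αQ/(ρcₚ) = 1.8×10⁻⁴ × 2.7×10⁹ / (1028 × 3940) ≈ 0.11999 m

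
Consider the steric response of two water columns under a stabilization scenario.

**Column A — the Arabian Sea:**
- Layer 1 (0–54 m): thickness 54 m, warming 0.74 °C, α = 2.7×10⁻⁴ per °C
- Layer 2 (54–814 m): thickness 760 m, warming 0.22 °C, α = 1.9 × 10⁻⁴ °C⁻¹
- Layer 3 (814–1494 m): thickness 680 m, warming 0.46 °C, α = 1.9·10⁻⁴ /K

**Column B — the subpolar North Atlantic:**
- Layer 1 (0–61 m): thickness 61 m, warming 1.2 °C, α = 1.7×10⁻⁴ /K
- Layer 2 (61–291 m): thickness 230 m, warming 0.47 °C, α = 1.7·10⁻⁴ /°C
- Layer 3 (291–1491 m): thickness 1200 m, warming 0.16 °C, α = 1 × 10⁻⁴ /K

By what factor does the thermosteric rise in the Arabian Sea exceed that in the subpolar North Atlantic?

2.0

A 0–54 m: 0.74 × 2.7×10⁻⁴ × 54 = 0.0107892 m
A 1.9×10⁻⁴ × 0.22 × 760 = 0.031768 m
A 1.9×10⁻⁴ × 680 × 0.46 = 0.059432 m
A total: 0.1019892 m
B 0–61 m: 1.2 × 61 × 1.7×10⁻⁴ = 0.012444 m
B 61–291 m: 0.47 × 230 × 1.7×10⁻⁴ = 0.018377 m
B 1200 × 0.16 × 1×10⁻⁴ = 0.01920 m
B total: 0.050021 m
Ratio: 0.1019892 / 0.050021 ≈ 2.039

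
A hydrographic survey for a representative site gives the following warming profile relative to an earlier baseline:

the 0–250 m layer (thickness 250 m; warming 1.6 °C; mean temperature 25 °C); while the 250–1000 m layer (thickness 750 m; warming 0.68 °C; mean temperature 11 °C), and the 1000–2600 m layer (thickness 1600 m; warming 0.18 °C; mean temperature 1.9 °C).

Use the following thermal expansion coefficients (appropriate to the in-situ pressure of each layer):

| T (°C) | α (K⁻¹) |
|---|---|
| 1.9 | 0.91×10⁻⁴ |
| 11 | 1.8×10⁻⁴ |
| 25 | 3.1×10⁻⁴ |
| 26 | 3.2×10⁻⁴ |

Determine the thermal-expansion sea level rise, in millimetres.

Δh ≈ 240 mm

Layer 1 at 25 °C → α = 3.1×10⁻⁴ K⁻¹
Layer 2 at 11 °C → α = 1.8×10⁻⁴ K⁻¹
Layer 3 at 1.9 °C → α = 0.91×10⁻⁴ K⁻¹
0–250 m: 250 × 3.1×10⁻⁴ × 1.6 = 0.12400 m
Layer 2: 1.8×10⁻⁴ × 0.68 × 750 = 0.09180 m
1000–2600 m: 0.18 × 0.91×10⁻⁴ × 1600 = 0.026208 m
Δh = 0.12400 + 0.09180 + 0.026208 = 0.242008 m ≈ 240 mm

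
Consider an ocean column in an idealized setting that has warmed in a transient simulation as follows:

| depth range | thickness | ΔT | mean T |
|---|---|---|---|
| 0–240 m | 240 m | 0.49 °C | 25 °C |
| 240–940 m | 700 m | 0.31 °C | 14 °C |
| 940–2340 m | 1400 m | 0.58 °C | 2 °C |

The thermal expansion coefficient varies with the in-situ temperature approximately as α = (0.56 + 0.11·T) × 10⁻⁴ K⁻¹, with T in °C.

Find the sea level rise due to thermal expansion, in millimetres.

Δh ≈ 148 mm

Layer 1: α = (0.56 + 0.11×25)×10⁻⁴ = 3.31×10⁻⁴ K⁻¹
Layer 2: α = (0.56 + 0.11×14)×10⁻⁴ = 2.1×10⁻⁴ K⁻¹
Layer 3: α = (0.56 + 0.11×2)×10⁻⁴ = 0.78×10⁻⁴ K⁻¹
3.31×10⁻⁴ × 240 × 0.49 = 0.0389256 m
Layer 2: 0.31 × 2.1×10⁻⁴ × 700 = 0.04557 m
Layer 3: 0.58 × 1400 × 0.78×10⁻⁴ = 0.063336 m
Δh = 0.0389256 + 0.04557 + 0.063336 = 0.1478316 m ≈ 148 mm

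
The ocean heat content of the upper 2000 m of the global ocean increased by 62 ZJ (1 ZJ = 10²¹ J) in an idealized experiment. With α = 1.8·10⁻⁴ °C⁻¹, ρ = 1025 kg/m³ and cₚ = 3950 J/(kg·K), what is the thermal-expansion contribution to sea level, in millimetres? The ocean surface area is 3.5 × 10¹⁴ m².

Per unit area: Q = 62×10²¹ / (3.5×10¹⁴) ≈ 1.771×10⁸ J/m²
Δh = αQ/(ρcₚ) = 1.8×10⁻⁴ × 1.771×10⁸ / (1025 × 3950) ≈ 0.0078735 m

Δh = 7.9 mm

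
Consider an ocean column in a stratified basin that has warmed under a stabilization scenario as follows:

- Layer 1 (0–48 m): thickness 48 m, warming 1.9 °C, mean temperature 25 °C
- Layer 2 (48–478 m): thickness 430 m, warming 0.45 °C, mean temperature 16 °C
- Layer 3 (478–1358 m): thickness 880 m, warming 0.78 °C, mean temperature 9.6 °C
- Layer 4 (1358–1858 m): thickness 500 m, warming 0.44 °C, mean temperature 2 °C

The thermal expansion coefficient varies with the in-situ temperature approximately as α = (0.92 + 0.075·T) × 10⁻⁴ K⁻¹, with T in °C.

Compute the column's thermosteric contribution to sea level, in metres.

about 0.203 m

Layer 1: α = (0.92 + 0.075×25)×10⁻⁴ = 2.795×10⁻⁴ K⁻¹
Layer 2: α = (0.92 + 0.075×16)×10⁻⁴ = 2.12×10⁻⁴ K⁻¹
Layer 3: α = (0.92 + 0.075×9.6)×10⁻⁴ = 1.64×10⁻⁴ K⁻¹
Layer 4: α = (0.92 + 0.075×2)×10⁻⁴ = 1.07×10⁻⁴ K⁻¹
0–48 m: 1.9 × 2.795×10⁻⁴ × 48 = 0.0254904 m
Layer 2: 0.45 × 430 × 2.12×10⁻⁴ = 0.041022 m
Layer 3: 0.78 × 1.64×10⁻⁴ × 880 = 0.1125696 m
0.44 × 1.07×10⁻⁴ × 500 = 0.02354 m
Δh = 0.0254904 + 0.041022 + 0.1125696 + 0.02354 = 0.202622 m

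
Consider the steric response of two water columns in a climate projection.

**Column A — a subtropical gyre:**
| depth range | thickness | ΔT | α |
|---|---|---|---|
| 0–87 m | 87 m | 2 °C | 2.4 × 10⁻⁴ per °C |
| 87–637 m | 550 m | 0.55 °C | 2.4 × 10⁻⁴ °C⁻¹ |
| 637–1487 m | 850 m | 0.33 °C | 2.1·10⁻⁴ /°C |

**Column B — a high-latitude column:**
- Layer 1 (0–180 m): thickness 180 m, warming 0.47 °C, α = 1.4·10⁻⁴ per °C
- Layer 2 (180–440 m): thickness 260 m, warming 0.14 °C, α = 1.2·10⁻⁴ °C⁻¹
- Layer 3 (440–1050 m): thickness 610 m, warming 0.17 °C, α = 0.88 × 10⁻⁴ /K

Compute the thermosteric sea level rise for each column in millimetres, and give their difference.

A Layer 1: 2.4×10⁻⁴ × 87 × 2 = 0.04176 m
A Layer 2: 0.55 × 550 × 2.4×10⁻⁴ = 0.07260 m
A 850 × 2.1×10⁻⁴ × 0.33 = 0.058905 m
A total: 0.173265 m
B 0–180 m: 180 × 1.4×10⁻⁴ × 0.47 = 0.011844 m
B 1.2×10⁻⁴ × 0.14 × 260 = 0.004368 m
B 610 × 0.88×10⁻⁴ × 0.17 = 0.0091256 m
B total: 0.0253376 m
Difference: 0.173265 − 0.0253376 = 0.1479274 m

A: 173 mm; B: 25.3 mm; difference 148 mm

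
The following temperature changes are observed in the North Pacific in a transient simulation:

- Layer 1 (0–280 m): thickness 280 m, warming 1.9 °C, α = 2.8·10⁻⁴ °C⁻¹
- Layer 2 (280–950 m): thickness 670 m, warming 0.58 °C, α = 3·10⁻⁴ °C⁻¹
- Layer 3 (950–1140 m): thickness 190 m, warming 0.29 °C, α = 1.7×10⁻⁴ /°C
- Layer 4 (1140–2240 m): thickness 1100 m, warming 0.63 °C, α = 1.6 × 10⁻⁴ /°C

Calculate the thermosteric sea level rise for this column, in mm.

Layer 1: 2.8×10⁻⁴ × 1.9 × 280 = 0.14896 m
280–950 m: 3×10⁻⁴ × 670 × 0.58 = 0.11658 m
Layer 3: 1.7×10⁻⁴ × 0.29 × 190 = 0.009367 m
0.63 × 1100 × 1.6×10⁻⁴ = 0.11088 m
Δh = 0.14896 + 0.11658 + 0.009367 + 0.11088 = 0.385787 m

386 mm of thermosteric rise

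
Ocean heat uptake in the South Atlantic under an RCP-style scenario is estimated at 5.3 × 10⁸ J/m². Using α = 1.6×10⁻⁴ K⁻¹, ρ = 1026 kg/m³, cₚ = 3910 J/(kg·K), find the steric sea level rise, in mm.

Δh = αQ/(ρcₚ) = 1.6×10⁻⁴ × 5.3×10⁸ / (1026 × 3910) ≈ 0.021138 m

21.1 mm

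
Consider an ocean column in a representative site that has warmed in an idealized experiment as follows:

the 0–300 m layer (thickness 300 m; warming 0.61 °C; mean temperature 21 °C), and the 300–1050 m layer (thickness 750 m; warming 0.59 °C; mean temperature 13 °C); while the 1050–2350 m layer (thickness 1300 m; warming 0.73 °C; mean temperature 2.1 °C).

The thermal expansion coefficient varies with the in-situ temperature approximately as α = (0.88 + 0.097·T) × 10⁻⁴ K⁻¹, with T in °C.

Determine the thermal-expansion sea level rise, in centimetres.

about 25 cm

Layer 1: α = (0.88 + 0.097×21)×10⁻⁴ = 2.917×10⁻⁴ K⁻¹
Layer 2: α = (0.88 + 0.097×13)×10⁻⁴ = 2.141×10⁻⁴ K⁻¹
Layer 3: α = (0.88 + 0.097×2.1)×10⁻⁴ = 1.0837×10⁻⁴ K⁻¹
Layer 1: 300 × 0.61 × 2.917×10⁻⁴ = 0.0533811 m
750 × 0.59 × 2.141×10⁻⁴ = 0.09473925 m
Layer 3: 1.0837×10⁻⁴ × 1300 × 0.73 = 0.10284313 m
Δh = 0.0533811 + 0.09473925 + 0.10284313 = 0.25096348 m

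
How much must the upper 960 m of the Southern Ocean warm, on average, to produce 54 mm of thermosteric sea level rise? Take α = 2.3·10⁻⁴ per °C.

ΔT = Δh/(αH) = 0.054 / (2.3×10⁻⁴ × 960) ≈ 0.2446 °C

0.24 °C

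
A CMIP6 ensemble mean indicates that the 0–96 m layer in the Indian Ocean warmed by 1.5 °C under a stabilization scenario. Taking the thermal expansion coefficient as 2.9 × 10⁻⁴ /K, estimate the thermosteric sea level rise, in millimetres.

Δh = αΔT·H = 2.9×10⁻⁴ × 1.5 × 96 = 0.04176 m

Δh = 41.8 mm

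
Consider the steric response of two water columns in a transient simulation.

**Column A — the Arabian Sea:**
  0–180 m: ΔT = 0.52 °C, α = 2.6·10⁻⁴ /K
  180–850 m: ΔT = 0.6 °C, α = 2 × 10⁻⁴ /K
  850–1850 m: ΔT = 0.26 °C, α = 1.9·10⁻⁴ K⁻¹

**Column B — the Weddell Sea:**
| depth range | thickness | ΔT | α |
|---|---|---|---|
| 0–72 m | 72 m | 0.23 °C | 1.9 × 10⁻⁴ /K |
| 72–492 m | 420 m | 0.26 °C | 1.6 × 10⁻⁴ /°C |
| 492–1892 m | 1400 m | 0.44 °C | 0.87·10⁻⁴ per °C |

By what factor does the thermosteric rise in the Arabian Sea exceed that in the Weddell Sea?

a factor of 2.08

A Layer 1: 2.6×10⁻⁴ × 0.52 × 180 = 0.024336 m
A Layer 2: 670 × 2×10⁻⁴ × 0.6 = 0.08040 m
A 850–1850 m: 1.9×10⁻⁴ × 1000 × 0.26 = 0.04940 m
A total: 0.154136 m
B 0–72 m: 72 × 0.23 × 1.9×10⁻⁴ = 0.0031464 m
B Layer 2: 1.6×10⁻⁴ × 0.26 × 420 = 0.017472 m
B 0.44 × 0.87×10⁻⁴ × 1400 = 0.053592 m
B total: 0.0742104 m
Ratio: 0.154136 / 0.0742104 ≈ 2.077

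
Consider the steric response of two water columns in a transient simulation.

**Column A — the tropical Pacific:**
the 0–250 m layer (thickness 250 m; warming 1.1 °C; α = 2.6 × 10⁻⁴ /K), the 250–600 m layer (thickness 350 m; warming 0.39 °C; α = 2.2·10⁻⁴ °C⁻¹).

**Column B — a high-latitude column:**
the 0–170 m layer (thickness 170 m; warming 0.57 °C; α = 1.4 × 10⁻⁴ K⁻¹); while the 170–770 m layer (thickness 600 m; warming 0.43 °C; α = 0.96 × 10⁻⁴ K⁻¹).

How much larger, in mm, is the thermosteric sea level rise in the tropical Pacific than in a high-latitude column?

63 mm

A 250 × 1.1 × 2.6×10⁻⁴ = 0.07150 m
A 250–600 m: 350 × 2.2×10⁻⁴ × 0.39 = 0.03003 m
A total: 0.10153 m
B Layer 1: 170 × 1.4×10⁻⁴ × 0.57 = 0.013566 m
B Layer 2: 0.96×10⁻⁴ × 600 × 0.43 = 0.024768 m
B total: 0.038334 m
Difference: 0.10153 − 0.038334 = 0.063196 m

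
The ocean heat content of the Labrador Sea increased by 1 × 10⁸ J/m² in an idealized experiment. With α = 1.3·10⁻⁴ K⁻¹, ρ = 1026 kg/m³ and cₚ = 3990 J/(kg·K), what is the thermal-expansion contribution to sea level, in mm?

about 3.18 mm

Δh = αQ/(ρcₚ) = 1.3×10⁻⁴ × 1×10⁸ / (1026 × 3990) ≈ 0.0031756 m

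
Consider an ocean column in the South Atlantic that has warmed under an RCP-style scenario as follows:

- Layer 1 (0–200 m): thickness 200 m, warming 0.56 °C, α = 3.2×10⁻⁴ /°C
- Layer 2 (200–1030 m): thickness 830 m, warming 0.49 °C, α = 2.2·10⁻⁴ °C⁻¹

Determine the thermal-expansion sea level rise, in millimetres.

Δh = 130 mm

0–200 m: 200 × 0.56 × 3.2×10⁻⁴ = 0.03584 m
2.2×10⁻⁴ × 0.49 × 830 = 0.089474 m
Δh = 0.03584 + 0.089474 = 0.125314 m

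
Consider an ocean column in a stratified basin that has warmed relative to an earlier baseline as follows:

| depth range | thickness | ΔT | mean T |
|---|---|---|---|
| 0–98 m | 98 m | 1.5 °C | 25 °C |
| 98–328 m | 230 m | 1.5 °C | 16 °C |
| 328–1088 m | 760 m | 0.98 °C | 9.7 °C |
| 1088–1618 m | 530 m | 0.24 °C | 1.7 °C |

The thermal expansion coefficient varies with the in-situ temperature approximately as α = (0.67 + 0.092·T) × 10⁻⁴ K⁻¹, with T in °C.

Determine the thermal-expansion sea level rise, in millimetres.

about 244 mm

Layer 1: α = (0.67 + 0.092×25)×10⁻⁴ = 2.97×10⁻⁴ K⁻¹
Layer 2: α = (0.67 + 0.092×16)×10⁻⁴ = 2.142×10⁻⁴ K⁻¹
Layer 3: α = (0.67 + 0.092×9.7)×10⁻⁴ = 1.5624×10⁻⁴ K⁻¹
Layer 4: α = (0.67 + 0.092×1.7)×10⁻⁴ = 0.8264×10⁻⁴ K⁻¹
1.5 × 2.97×10⁻⁴ × 98 = 0.043659 m
98–328 m: 2.142×10⁻⁴ × 230 × 1.5 = 0.073899 m
0.98 × 1.5624×10⁻⁴ × 760 = 0.116367552 m
0.24 × 530 × 0.8264×10⁻⁴ = 0.010511808 m
Δh = 0.043659 + 0.073899 + 0.116367552 + 0.010511808 = 0.24443736 m ≈ 244 mm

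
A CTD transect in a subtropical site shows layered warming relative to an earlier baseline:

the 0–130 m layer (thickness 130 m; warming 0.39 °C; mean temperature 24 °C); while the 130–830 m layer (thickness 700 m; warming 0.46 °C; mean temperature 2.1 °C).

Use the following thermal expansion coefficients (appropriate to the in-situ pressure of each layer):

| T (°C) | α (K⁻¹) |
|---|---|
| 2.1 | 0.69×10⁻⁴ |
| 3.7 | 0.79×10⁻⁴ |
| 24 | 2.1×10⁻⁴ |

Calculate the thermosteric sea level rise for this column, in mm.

Layer 1 at 24 °C → α = 2.1×10⁻⁴ K⁻¹
Layer 2 at 2.1 °C → α = 0.69×10⁻⁴ K⁻¹
Layer 1: 130 × 0.39 × 2.1×10⁻⁴ = 0.010647 m
700 × 0.46 × 0.69×10⁻⁴ = 0.022218 m
Δh = 0.010647 + 0.022218 = 0.032865 m ≈ 32.9 mm

32.9 mm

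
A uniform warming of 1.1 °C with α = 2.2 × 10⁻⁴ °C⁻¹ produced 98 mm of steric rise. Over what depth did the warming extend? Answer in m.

405 m

H = Δh/(αΔT) = 0.098 / (2.2×10⁻⁴ × 1.1) ≈ 405.0 m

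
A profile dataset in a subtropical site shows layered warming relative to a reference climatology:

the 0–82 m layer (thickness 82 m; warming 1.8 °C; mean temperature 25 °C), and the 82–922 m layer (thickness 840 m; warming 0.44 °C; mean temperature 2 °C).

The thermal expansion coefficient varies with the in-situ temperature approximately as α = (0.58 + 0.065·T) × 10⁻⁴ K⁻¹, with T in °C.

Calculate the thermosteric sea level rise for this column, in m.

Δh ≈ 0.059 m

Layer 1: α = (0.58 + 0.065×25)×10⁻⁴ = 2.205×10⁻⁴ K⁻¹
Layer 2: α = (0.58 + 0.065×2)×10⁻⁴ = 0.71×10⁻⁴ K⁻¹
Layer 1: 82 × 1.8 × 2.205×10⁻⁴ = 0.0325458 m
Layer 2: 0.71×10⁻⁴ × 0.44 × 840 = 0.0262416 m
Δh = 0.0325458 + 0.0262416 = 0.0587874 m ≈ 0.059 m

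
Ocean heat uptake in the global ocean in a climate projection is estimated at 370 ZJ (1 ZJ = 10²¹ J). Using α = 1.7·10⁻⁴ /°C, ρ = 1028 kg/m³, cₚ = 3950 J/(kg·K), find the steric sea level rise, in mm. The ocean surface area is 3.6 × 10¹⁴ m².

Per unit area: Q = 370×10²¹ / (3.6×10¹⁴) ≈ 1.028×10⁹ J/m²
Δh = αQ/(ρcₚ) = 1.7×10⁻⁴ × 1.028×10⁹ / (1028 × 3950) ≈ 0.043038 m

43 mm of thermosteric rise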